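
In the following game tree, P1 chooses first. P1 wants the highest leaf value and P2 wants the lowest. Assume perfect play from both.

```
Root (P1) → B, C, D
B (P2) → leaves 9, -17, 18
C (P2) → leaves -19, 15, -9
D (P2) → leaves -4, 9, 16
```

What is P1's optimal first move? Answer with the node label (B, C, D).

B (P2): min(9, -17, 18) = -17
C (P2): min(-19, 15, -9) = -19
D (P2): min(-4, 9, 16) = -4
Root (P1): max(-17, -19, -4) = -4
P1 picks the child with the highest value: D (value -4).

D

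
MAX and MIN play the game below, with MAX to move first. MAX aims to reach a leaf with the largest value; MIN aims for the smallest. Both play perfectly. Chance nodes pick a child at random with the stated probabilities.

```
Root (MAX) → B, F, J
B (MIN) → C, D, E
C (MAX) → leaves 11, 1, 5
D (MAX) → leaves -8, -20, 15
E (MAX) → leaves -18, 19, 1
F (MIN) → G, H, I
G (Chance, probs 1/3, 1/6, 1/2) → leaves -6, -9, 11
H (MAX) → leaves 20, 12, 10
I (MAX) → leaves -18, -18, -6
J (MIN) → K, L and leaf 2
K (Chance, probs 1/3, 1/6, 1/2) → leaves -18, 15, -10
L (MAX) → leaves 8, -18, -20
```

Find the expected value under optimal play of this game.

C (MAX): max(11, 1, 5) = 11
D (MAX): max(-8, -20, 15) = 15
E (MAX): max(-18, 19, 1) = 19
B (MIN): min(11, 15, 19) = 11
G (Chance): 1/3·-6 + 1/6·-9 + 1/2·11 = 2
H (MAX): max(20, 12, 10) = 20
I (MAX): max(-18, -18, -6) = -6
F (MIN): min(2, 20, -6) = -6
K (Chance): 1/3·-18 + 1/6·15 + 1/2·-10 = -8.5
L (MAX): max(8, -18, -20) = 8
J (MIN): min(-8.5, 8, 2) = -8.5
Root (MAX): max(11, -6, -8.5) = 11

11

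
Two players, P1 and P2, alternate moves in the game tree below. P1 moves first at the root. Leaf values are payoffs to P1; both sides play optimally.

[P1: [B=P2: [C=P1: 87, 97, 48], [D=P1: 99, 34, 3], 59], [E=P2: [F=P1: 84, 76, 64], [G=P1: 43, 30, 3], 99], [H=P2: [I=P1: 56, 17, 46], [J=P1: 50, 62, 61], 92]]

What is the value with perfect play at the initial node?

C (P1): max(87, 97, 48) = 97
D (P1): max(99, 34, 3) = 99
B (P2): min(97, 99, 59) = 59
F (P1): max(84, 76, 64) = 84
G (P1): max(43, 30, 3) = 43
E (P2): min(84, 43, 99) = 43
I (P1): max(56, 17, 46) = 56
J (P1): max(50, 62, 61) = 62
H (P2): min(56, 62, 92) = 56
Root (P1): max(59, 43, 56) = 59

59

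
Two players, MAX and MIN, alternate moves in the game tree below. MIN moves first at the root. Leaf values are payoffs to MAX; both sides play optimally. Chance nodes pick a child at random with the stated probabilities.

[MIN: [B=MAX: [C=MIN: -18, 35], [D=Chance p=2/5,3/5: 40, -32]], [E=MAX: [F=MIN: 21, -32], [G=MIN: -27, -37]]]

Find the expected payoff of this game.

-32

C (MIN): min(-18, 35) = -18
D (Chance): 2/5·40 + 3/5·-32 = -3.2
B (MAX): max(-18, -3.2) = -3.2
F (MIN): min(21, -32) = -32
G (MIN): min(-27, -37) = -37
E (MAX): max(-32, -37) = -32
Root (MIN): min(-3.2, -32) = -32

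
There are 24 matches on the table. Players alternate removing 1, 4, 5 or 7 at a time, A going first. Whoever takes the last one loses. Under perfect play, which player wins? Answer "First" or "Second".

First

W/L table (W = player to move can force a win):
i:   0  1  2  3  4  5  6  7  8  9 10 11 12 13 14 15 16 17 18 19 20 21 22 23 24
     W  L  W  L  W  W  W  W  W  L  W  L  W  W  W  W  W  L  W  L  W  W  W  W  W
Position 24 is W, so the first player wins.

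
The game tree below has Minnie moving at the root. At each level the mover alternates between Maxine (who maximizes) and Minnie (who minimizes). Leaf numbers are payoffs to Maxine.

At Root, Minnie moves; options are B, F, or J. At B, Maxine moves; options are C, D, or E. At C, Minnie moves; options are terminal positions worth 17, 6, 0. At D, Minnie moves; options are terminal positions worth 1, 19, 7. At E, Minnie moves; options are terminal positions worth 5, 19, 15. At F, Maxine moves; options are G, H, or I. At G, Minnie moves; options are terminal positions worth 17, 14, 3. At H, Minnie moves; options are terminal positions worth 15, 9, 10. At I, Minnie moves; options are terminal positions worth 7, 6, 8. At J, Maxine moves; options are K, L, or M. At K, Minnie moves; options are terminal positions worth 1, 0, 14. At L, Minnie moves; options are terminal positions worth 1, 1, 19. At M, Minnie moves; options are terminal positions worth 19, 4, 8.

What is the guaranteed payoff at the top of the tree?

4

C (Minnie): min(17, 6, 0) = 0
D (Minnie): min(1, 19, 7) = 1
E (Minnie): min(5, 19, 15) = 5
B (Maxine): max(0, 1, 5) = 5
G (Minnie): min(17, 14, 3) = 3
H (Minnie): min(15, 9, 10) = 9
I (Minnie): min(7, 6, 8) = 6
F (Maxine): max(3, 9, 6) = 9
K (Minnie): min(1, 0, 14) = 0
L (Minnie): min(1, 1, 19) = 1
M (Minnie): min(19, 4, 8) = 4
J (Maxine): max(0, 1, 4) = 4
Root (Minnie): min(5, 9, 4) = 4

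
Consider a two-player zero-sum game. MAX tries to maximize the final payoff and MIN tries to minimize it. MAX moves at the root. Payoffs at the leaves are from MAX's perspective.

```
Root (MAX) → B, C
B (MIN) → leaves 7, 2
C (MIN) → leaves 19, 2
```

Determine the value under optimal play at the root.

2

B (MIN): min(7, 2) = 2
C (MIN): min(19, 2) = 2
Root (MAX): max(2, 2) = 2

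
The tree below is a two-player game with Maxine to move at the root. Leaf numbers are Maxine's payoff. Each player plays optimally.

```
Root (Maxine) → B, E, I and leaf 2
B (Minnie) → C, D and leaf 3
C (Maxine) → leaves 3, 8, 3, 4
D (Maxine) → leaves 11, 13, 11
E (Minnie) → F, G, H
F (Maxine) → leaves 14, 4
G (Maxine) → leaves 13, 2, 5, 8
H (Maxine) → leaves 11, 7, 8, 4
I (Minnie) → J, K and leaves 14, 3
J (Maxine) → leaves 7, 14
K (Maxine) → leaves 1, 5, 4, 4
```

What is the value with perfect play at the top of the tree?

C (Maxine): max(3, 8, 3, 4) = 8
D (Maxine): max(11, 13, 11) = 13
B (Minnie): min(8, 13, 3) = 3
F (Maxine): max(14, 4) = 14
G (Maxine): max(13, 2, 5, 8) = 13
H (Maxine): max(11, 7, 8, 4) = 11
E (Minnie): min(14, 13, 11) = 11
J (Maxine): max(7, 14) = 14
K (Maxine): max(1, 5, 4, 4) = 5
I (Minnie): min(14, 5, 14, 3) = 3
Root (Maxine): max(3, 11, 3, 2) = 11

11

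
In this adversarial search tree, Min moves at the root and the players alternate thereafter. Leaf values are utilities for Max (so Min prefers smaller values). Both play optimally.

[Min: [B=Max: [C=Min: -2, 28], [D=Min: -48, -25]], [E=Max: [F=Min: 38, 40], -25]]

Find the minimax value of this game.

C (Min): min(-2, 28) = -2
D (Min): min(-48, -25) = -48
B (Max): max(-2, -48) = -2
F (Min): min(38, 40) = 38
E (Max): max(38, -25) = 38
Root (Min): min(-2, 38) = -2

-2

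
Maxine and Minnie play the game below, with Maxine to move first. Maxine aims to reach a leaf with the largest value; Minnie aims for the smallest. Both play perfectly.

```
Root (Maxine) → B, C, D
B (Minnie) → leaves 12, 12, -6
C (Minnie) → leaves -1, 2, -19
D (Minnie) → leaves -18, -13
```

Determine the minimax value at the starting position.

-6

B (Minnie): min(12, 12, -6) = -6
C (Minnie): min(-1, 2, -19) = -19
D (Minnie): min(-18, -13) = -18
Root (Maxine): max(-6, -19, -18) = -6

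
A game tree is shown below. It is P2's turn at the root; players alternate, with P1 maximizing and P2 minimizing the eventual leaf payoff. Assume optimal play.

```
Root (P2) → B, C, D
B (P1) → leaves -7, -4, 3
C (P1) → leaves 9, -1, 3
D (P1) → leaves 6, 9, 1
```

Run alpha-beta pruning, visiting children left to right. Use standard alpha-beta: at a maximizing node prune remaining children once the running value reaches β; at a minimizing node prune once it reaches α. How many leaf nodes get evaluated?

5

B [α=-∞,β=+∞]: v=3
C [α=-∞,β=3]: v=9 after child 1 ≥ β → β-cutoff, skip 2
D [α=-∞,β=3]: v=6 after child 1 ≥ β → β-cutoff, skip 2
Root [α=-∞,β=+∞]: v=3
Leaves evaluated: 5 of 9.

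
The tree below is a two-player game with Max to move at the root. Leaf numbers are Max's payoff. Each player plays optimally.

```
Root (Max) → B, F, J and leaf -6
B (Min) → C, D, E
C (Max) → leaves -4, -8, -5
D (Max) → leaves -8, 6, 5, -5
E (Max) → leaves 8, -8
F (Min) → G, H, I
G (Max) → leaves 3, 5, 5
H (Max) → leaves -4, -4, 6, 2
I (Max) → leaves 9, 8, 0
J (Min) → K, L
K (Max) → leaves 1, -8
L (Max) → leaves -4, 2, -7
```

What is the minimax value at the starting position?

C (Max): max(-4, -8, -5) = -4
D (Max): max(-8, 6, 5, -5) = 6
E (Max): max(8, -8) = 8
B (Min): min(-4, 6, 8) = -4
G (Max): max(3, 5, 5) = 5
H (Max): max(-4, -4, 6, 2) = 6
I (Max): max(9, 8, 0) = 9
F (Min): min(5, 6, 9) = 5
K (Max): max(1, -8) = 1
L (Max): max(-4, 2, -7) = 2
J (Min): min(1, 2) = 1
Root (Max): max(-4, 5, 1, -6) = 5

5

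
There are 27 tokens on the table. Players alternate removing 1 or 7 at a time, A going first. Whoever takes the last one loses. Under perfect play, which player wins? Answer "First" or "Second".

Positions where the player to move wins (W) vs loses (L):
i:   0  1  2  3  4  5  6  7  8  9 10 11 12 13 14 15 16 17 18 19 20 21 22 23 24 25 26 27
     W  L  W  L  W  L  W  L  W  L  W  L  W  L  W  L  W  L  W  L  W  L  W  L  W  L  W  L
Position 27 is L, so the second player wins.

Second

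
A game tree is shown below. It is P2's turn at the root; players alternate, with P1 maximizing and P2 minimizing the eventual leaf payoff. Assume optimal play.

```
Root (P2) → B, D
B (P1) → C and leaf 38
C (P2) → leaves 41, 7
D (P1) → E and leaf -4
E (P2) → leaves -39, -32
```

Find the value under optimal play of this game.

-4

C (P2): min(41, 7) = 7
B (P1): max(7, 38) = 38
E (P2): min(-39, -32) = -39
D (P1): max(-39, -4) = -4
Root (P2): min(38, -4) = -4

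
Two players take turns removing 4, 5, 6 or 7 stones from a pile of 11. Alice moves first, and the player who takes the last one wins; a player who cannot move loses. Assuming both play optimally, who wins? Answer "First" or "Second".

Positions where the player to move wins (W) vs loses (L):
i:   0  1  2  3  4  5  6  7  8  9 10 11
     L  L  L  L  W  W  W  W  W  W  W  L
Position 11 is L, so the second player wins.

Second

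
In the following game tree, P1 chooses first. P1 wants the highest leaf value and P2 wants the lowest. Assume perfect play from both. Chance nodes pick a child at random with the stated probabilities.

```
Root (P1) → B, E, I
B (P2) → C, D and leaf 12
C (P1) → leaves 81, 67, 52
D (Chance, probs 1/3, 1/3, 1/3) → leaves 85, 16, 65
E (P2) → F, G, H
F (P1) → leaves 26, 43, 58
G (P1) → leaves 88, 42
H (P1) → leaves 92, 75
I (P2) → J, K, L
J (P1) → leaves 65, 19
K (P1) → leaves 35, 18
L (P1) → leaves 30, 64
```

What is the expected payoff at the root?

58

C (P1): max(81, 67, 52) = 81
D (Chance): 1/3·85 + 1/3·16 + 1/3·65 = 55.33
B (P2): min(81, 55.33, 12) = 12
F (P1): max(26, 43, 58) = 58
G (P1): max(88, 42) = 88
H (P1): max(92, 75) = 92
E (P2): min(58, 88, 92) = 58
J (P1): max(65, 19) = 65
K (P1): max(35, 18) = 35
L (P1): max(30, 64) = 64
I (P2): min(65, 35, 64) = 35
Root (P1): max(12, 58, 35) = 58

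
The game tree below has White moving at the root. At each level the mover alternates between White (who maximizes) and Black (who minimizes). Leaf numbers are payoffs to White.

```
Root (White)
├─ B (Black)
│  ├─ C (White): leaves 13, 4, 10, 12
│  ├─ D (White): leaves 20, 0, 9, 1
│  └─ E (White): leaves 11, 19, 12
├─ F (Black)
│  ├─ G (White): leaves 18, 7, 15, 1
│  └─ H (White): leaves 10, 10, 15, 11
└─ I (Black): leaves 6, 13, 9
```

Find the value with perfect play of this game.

C (White): max(13, 4, 10, 12) = 13
D (White): max(20, 0, 9, 1) = 20
E (White): max(11, 19, 12) = 19
B (Black): min(13, 20, 19) = 13
G (White): max(18, 7, 15, 1) = 18
H (White): max(10, 10, 15, 11) = 15
F (Black): min(18, 15) = 15
I (Black): min(6, 13, 9) = 6
Root (White): max(13, 15, 6) = 15

15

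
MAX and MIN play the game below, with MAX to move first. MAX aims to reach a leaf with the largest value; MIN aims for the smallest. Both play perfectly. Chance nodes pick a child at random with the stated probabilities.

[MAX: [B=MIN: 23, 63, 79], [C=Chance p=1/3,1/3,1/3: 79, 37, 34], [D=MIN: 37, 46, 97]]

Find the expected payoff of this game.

B (MIN): min(23, 63, 79) = 23
C (Chance): 1/3·79 + 1/3·37 + 1/3·34 = 50
D (MIN): min(37, 46, 97) = 37
Root (MAX): max(23, 50, 37) = 50

50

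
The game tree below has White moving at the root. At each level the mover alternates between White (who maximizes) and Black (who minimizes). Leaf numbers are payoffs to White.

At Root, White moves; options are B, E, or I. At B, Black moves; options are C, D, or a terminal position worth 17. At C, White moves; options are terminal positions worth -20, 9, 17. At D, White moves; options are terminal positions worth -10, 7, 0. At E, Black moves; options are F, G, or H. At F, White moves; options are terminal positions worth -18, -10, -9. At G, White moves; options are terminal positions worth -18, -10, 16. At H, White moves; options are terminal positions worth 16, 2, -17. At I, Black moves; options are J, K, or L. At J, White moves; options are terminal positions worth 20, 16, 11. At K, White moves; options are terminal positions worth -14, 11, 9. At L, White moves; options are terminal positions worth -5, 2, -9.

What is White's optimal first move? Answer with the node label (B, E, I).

C (White): max(-20, 9, 17) = 17
D (White): max(-10, 7, 0) = 7
B (Black): min(17, 7, 17) = 7
F (White): max(-18, -10, -9) = -9
G (White): max(-18, -10, 16) = 16
H (White): max(16, 2, -17) = 16
E (Black): min(-9, 16, 16) = -9
J (White): max(20, 16, 11) = 20
K (White): max(-14, 11, 9) = 11
L (White): max(-5, 2, -9) = 2
I (Black): min(20, 11, 2) = 2
Root (White): max(7, -9, 2) = 7
White picks the child with the highest value: B (value 7).

B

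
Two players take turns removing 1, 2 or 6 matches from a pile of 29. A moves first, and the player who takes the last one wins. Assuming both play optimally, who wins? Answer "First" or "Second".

First

Compute winning (W) and losing (L) positions by backward induction:
i:   0  1  2  3  4  5  6  7  8  9 10 11 12 13 14 15 16 17 18 19 20 21 22 23 24 25 26 27 28 29
     L  W  W  L  W  W  W  L  W  W  L  W  W  W  L  W  W  L  W  W  W  L  W  W  L  W  W  W  L  W
Position 29 is W, so the first player wins.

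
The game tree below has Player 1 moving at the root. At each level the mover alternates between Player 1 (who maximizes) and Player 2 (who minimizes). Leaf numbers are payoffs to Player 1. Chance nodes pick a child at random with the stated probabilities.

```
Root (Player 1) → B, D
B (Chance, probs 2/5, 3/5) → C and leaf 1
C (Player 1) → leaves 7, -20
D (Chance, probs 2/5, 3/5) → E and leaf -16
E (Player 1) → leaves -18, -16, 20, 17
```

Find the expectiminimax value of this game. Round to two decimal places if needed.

3.4

C (Player 1): max(7, -20) = 7
B (Chance): 2/5·7 + 3/5·1 = 3.4
E (Player 1): max(-18, -16, 20, 17) = 20
D (Chance): 2/5·20 + 3/5·-16 = -1.6
Root (Player 1): max(3.4, -1.6) = 3.4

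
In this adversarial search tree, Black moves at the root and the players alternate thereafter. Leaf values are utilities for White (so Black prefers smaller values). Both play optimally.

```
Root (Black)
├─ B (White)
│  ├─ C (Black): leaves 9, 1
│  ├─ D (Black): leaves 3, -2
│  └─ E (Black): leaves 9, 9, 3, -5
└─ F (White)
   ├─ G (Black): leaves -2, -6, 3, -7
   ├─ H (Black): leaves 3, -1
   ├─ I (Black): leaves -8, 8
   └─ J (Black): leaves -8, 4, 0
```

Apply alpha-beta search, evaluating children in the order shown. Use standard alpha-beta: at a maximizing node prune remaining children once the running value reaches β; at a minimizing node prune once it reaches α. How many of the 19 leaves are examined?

C [α=-∞,β=+∞]: v=1
D [α=1,β=+∞]: v=-2
E [α=1,β=+∞]: v=-5
B [α=-∞,β=+∞]: v=1
G [α=-∞,β=1]: v=-7
H [α=-7,β=1]: v=-1
I [α=-1,β=1]: v=-8 after child 1 ≤ α → α-cutoff, skip 1
J [α=-1,β=1]: v=-8 after child 1 ≤ α → α-cutoff, skip 2
F [α=-∞,β=1]: v=-1
Root [α=-∞,β=+∞]: v=-1
Leaves evaluated: 16 of 19.

16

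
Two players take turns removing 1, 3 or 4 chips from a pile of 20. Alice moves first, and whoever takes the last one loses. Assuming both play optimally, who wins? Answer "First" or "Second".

i:   0  1  2  3  4  5  6  7  8  9 10 11 12 13 14 15 16 17 18 19 20
     W  L  W  L  W  W  W  W  L  W  L  W  W  W  W  L  W  L  W  W  W
Position 20 is W, so the first player wins.

First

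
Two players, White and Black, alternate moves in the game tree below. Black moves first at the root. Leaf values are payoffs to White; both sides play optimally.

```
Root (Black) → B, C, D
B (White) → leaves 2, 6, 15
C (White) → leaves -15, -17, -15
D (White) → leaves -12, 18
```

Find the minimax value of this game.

B (White): max(2, 6, 15) = 15
C (White): max(-15, -17, -15) = -15
D (White): max(-12, 18) = 18
Root (Black): min(15, -15, 18) = -15

-15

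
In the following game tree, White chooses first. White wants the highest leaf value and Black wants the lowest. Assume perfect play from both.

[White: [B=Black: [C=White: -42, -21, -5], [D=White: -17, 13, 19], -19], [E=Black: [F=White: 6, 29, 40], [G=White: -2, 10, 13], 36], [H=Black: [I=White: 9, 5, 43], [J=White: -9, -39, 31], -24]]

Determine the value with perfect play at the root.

13

C (White): max(-42, -21, -5) = -5
D (White): max(-17, 13, 19) = 19
B (Black): min(-5, 19, -19) = -19
F (White): max(6, 29, 40) = 40
G (White): max(-2, 10, 13) = 13
E (Black): min(40, 13, 36) = 13
I (White): max(9, 5, 43) = 43
J (White): max(-9, -39, 31) = 31
H (Black): min(43, 31, -24) = -24
Root (White): max(-19, 13, -24) = 13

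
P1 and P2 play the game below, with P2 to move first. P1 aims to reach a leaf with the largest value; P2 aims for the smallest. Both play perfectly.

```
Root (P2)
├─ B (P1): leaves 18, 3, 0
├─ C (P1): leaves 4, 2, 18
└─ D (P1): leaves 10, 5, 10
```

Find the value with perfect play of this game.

B (P1): max(18, 3, 0) = 18
C (P1): max(4, 2, 18) = 18
D (P1): max(10, 5, 10) = 10
Root (P2): min(18, 18, 10) = 10

10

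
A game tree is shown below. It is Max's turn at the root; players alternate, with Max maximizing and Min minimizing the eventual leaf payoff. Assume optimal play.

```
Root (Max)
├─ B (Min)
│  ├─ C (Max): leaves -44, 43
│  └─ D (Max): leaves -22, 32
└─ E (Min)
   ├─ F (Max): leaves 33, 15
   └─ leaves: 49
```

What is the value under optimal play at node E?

F: max(33, 15) = 33
E: min(33, 49) = 33

33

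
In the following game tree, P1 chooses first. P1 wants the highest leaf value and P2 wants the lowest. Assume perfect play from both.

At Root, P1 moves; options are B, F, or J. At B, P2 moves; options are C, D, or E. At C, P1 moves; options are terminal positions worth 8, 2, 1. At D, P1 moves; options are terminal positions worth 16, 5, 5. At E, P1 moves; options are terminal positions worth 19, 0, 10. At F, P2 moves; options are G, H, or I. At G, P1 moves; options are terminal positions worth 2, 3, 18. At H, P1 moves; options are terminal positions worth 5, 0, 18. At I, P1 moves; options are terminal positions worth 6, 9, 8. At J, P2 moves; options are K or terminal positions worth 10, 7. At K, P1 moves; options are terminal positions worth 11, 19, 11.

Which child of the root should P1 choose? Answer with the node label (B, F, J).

F

C (P1): max(8, 2, 1) = 8
D (P1): max(16, 5, 5) = 16
E (P1): max(19, 0, 10) = 19
B (P2): min(8, 16, 19) = 8
G (P1): max(2, 3, 18) = 18
H (P1): max(5, 0, 18) = 18
I (P1): max(6, 9, 8) = 9
F (P2): min(18, 18, 9) = 9
K (P1): max(11, 19, 11) = 19
J (P2): min(19, 10, 7) = 7
Root (P1): max(8, 9, 7) = 9
P1 picks the child with the highest value: F (value 9).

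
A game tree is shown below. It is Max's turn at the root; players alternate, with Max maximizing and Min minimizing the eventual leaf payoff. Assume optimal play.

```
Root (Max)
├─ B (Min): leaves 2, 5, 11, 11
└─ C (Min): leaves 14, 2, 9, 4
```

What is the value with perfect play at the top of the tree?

2

B (Min): min(2, 5, 11, 11) = 2
C (Min): min(14, 2, 9, 4) = 2
Root (Max): max(2, 2) = 2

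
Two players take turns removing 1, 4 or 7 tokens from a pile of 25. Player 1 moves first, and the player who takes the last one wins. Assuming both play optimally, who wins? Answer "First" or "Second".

First

i:   0  1  2  3  4  5  6  7  8  9 10 11 12 13 14 15 16 17 18 19 20 21 22 23 24 25
     L  W  L  W  W  L  W  W  L  W  L  W  W  L  W  W  L  W  L  W  W  L  W  W  L  W
Position 25 is W, so the first player wins.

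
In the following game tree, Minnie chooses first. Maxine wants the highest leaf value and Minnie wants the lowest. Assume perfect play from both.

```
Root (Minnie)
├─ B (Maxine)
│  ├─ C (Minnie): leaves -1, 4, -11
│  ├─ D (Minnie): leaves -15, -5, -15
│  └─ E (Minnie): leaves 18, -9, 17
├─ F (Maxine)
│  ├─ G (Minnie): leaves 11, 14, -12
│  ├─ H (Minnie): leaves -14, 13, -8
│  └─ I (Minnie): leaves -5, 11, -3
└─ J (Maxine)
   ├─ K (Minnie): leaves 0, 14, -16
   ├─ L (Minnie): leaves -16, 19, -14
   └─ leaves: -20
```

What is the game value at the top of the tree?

-16

C (Minnie): min(-1, 4, -11) = -11
D (Minnie): min(-15, -5, -15) = -15
E (Minnie): min(18, -9, 17) = -9
B (Maxine): max(-11, -15, -9) = -9
G (Minnie): min(11, 14, -12) = -12
H (Minnie): min(-14, 13, -8) = -14
I (Minnie): min(-5, 11, -3) = -5
F (Maxine): max(-12, -14, -5) = -5
K (Minnie): min(0, 14, -16) = -16
L (Minnie): min(-16, 19, -14) = -16
J (Maxine): max(-16, -16, -20) = -16
Root (Minnie): min(-9, -5, -16) = -16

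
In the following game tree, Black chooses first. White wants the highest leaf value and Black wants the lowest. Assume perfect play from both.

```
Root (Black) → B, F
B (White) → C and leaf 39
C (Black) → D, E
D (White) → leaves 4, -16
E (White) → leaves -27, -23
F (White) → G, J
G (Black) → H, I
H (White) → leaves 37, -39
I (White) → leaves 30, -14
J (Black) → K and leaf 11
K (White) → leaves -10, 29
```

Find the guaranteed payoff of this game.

30

D (White): max(4, -16) = 4
E (White): max(-27, -23) = -23
C (Black): min(4, -23) = -23
B (White): max(-23, 39) = 39
H (White): max(37, -39) = 37
I (White): max(30, -14) = 30
G (Black): min(37, 30) = 30
K (White): max(-10, 29) = 29
J (Black): min(29, 11) = 11
F (White): max(30, 11) = 30
Root (Black): min(39, 30) = 30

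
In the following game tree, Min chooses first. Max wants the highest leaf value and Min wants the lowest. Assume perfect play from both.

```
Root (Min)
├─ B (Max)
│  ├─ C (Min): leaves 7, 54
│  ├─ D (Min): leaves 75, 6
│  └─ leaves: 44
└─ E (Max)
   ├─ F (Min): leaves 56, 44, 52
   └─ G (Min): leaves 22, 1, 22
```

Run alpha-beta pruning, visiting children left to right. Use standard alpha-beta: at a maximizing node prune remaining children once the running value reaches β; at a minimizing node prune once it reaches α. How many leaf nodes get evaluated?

8

C [α=-∞,β=+∞]: v=7
D [α=7,β=+∞]: v=6
B [α=-∞,β=+∞]: v=44
F [α=-∞,β=44]: v=44
E [α=-∞,β=44]: v=44 after child 1 ≥ β → β-cutoff, skip 1
Root [α=-∞,β=+∞]: v=44
Leaves evaluated: 8 of 11.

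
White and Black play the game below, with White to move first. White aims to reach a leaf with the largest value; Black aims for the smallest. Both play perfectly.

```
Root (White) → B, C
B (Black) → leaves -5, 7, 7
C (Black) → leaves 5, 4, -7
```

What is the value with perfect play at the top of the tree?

B (Black): min(-5, 7, 7) = -5
C (Black): min(5, 4, -7) = -7
Root (White): max(-5, -7) = -5

-5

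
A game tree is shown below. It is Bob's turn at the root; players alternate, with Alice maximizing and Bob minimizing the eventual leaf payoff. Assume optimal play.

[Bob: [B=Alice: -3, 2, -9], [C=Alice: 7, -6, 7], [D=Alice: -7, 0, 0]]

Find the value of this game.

0

B (Alice): max(-3, 2, -9) = 2
C (Alice): max(7, -6, 7) = 7
D (Alice): max(-7, 0, 0) = 0
Root (Bob): min(2, 7, 0) = 0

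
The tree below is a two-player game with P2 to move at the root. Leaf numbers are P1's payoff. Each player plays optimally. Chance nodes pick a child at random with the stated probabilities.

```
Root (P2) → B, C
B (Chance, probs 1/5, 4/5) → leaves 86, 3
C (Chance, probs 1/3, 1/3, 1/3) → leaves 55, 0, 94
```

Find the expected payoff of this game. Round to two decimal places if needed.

19.6

B (Chance): 1/5·86 + 4/5·3 = 19.6
C (Chance): 1/3·55 + 1/3·0 + 1/3·94 = 49.67
Root (P2): min(19.6, 49.67) = 19.6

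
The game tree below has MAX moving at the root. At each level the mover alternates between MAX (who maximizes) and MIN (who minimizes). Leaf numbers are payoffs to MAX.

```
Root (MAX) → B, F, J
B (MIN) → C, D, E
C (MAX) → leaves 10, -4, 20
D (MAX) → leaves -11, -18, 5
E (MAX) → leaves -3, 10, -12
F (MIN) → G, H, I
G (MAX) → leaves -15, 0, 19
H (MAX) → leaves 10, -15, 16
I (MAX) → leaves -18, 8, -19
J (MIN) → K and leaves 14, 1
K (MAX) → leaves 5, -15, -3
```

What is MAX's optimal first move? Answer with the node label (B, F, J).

C (MAX): max(10, -4, 20) = 20
D (MAX): max(-11, -18, 5) = 5
E (MAX): max(-3, 10, -12) = 10
B (MIN): min(20, 5, 10) = 5
G (MAX): max(-15, 0, 19) = 19
H (MAX): max(10, -15, 16) = 16
I (MAX): max(-18, 8, -19) = 8
F (MIN): min(19, 16, 8) = 8
K (MAX): max(5, -15, -3) = 5
J (MIN): min(5, 14, 1) = 1
Root (MAX): max(5, 8, 1) = 8
MAX picks the child with the highest value: F (value 8).

F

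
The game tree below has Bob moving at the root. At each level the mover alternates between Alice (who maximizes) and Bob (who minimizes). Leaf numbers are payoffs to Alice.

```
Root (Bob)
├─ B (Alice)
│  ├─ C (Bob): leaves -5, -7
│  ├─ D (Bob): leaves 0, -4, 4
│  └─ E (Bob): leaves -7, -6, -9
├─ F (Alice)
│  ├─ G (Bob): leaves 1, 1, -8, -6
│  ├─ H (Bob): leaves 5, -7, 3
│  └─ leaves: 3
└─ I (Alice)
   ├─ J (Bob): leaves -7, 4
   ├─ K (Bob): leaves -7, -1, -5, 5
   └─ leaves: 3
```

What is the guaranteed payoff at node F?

G: min(1, 1, -8, -6) = -8
H: min(5, -7, 3) = -7
F: max(-8, -7, 3) = 3

3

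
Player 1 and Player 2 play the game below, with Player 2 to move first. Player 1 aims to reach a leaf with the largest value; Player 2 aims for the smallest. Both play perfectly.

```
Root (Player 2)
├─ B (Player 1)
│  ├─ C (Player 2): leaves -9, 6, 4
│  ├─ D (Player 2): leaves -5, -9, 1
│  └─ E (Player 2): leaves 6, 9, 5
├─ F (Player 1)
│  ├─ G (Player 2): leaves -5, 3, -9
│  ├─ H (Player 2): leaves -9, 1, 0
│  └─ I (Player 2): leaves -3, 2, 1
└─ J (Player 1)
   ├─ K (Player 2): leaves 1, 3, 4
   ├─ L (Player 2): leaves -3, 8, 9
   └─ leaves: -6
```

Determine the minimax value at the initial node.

C (Player 2): min(-9, 6, 4) = -9
D (Player 2): min(-5, -9, 1) = -9
E (Player 2): min(6, 9, 5) = 5
B (Player 1): max(-9, -9, 5) = 5
G (Player 2): min(-5, 3, -9) = -9
H (Player 2): min(-9, 1, 0) = -9
I (Player 2): min(-3, 2, 1) = -3
F (Player 1): max(-9, -9, -3) = -3
K (Player 2): min(1, 3, 4) = 1
L (Player 2): min(-3, 8, 9) = -3
J (Player 1): max(1, -3, -6) = 1
Root (Player 2): min(5, -3, 1) = -3

-3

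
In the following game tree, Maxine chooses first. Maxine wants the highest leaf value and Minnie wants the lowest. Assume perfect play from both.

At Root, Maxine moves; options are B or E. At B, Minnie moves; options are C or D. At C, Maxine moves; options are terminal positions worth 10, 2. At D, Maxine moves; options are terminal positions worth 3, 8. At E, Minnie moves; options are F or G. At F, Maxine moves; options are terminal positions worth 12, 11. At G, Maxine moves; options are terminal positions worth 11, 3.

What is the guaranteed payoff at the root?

11

C (Maxine): max(10, 2) = 10
D (Maxine): max(3, 8) = 8
B (Minnie): min(10, 8) = 8
F (Maxine): max(12, 11) = 12
G (Maxine): max(11, 3) = 11
E (Minnie): min(12, 11) = 11
Root (Maxine): max(8, 11) = 11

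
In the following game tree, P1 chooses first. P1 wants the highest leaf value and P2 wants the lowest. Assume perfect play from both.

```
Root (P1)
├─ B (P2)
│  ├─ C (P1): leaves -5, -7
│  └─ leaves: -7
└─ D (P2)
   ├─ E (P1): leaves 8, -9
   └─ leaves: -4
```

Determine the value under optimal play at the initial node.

-4

C (P1): max(-5, -7) = -5
B (P2): min(-5, -7) = -7
E (P1): max(8, -9) = 8
D (P2): min(8, -4) = -4
Root (P1): max(-7, -4) = -4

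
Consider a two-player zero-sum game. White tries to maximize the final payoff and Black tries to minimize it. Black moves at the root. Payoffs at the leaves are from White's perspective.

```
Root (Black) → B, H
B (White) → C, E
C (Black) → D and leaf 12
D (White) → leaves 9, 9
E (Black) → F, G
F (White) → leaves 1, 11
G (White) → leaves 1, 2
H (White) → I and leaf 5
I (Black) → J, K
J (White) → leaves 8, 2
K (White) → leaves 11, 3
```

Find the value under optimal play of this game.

D (White): max(9, 9) = 9
C (Black): min(9, 12) = 9
F (White): max(1, 11) = 11
G (White): max(1, 2) = 2
E (Black): min(11, 2) = 2
B (White): max(9, 2) = 9
J (White): max(8, 2) = 8
K (White): max(11, 3) = 11
I (Black): min(8, 11) = 8
H (White): max(8, 5) = 8
Root (Black): min(9, 8) = 8

8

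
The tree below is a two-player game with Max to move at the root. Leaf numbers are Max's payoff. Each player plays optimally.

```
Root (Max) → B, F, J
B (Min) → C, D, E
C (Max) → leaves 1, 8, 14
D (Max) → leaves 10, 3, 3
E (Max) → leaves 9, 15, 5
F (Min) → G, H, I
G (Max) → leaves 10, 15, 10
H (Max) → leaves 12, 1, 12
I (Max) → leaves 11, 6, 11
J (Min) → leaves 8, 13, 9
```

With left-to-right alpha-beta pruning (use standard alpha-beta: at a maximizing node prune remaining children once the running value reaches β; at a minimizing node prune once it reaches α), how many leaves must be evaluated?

18

C [α=-∞,β=+∞]: v=14
D [α=-∞,β=14]: v=10
E [α=-∞,β=10]: v=15 after child 2 ≥ β → β-cutoff, skip 1
B [α=-∞,β=+∞]: v=10
G [α=10,β=+∞]: v=15
H [α=10,β=15]: v=12
I [α=10,β=12]: v=11
F [α=10,β=+∞]: v=11
J [α=11,β=+∞]: v=8 after child 1 ≤ α → α-cutoff, skip 2
Root [α=-∞,β=+∞]: v=11
Leaves evaluated: 18 of 21.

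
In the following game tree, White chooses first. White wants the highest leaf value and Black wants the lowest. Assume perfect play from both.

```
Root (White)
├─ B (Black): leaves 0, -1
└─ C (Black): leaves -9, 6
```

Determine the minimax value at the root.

-1

B (Black): min(0, -1) = -1
C (Black): min(-9, 6) = -9
Root (White): max(-1, -9) = -1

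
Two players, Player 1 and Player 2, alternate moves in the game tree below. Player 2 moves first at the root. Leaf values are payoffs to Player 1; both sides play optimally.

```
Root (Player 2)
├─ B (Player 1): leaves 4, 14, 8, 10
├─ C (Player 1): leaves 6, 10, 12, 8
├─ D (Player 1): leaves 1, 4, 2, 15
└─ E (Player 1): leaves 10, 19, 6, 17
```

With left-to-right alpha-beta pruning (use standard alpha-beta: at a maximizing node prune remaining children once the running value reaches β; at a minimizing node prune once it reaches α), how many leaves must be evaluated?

14

B [α=-∞,β=+∞]: v=14
C [α=-∞,β=14]: v=12
D [α=-∞,β=12]: v=15
E [α=-∞,β=12]: v=19 after child 2 ≥ β → β-cutoff, skip 2
Root [α=-∞,β=+∞]: v=12
Leaves evaluated: 14 of 16.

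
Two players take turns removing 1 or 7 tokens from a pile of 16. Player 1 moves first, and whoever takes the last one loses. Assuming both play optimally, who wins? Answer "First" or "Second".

Compute winning (W) and losing (L) positions by backward induction:
i:   0  1  2  3  4  5  6  7  8  9 10 11 12 13 14 15 16
     W  L  W  L  W  L  W  L  W  L  W  L  W  L  W  L  W
Position 16 is W, so the first player wins.

First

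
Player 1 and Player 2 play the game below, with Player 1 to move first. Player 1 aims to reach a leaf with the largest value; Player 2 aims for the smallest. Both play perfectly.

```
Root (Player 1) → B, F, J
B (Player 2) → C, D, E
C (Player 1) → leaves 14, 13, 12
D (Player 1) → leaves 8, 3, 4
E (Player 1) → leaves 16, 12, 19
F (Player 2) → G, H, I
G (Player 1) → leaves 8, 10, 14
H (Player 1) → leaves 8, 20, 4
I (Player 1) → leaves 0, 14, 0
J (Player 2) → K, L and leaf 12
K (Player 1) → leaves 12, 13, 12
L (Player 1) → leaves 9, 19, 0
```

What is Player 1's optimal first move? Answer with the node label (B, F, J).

C (Player 1): max(14, 13, 12) = 14
D (Player 1): max(8, 3, 4) = 8
E (Player 1): max(16, 12, 19) = 19
B (Player 2): min(14, 8, 19) = 8
G (Player 1): max(8, 10, 14) = 14
H (Player 1): max(8, 20, 4) = 20
I (Player 1): max(0, 14, 0) = 14
F (Player 2): min(14, 20, 14) = 14
K (Player 1): max(12, 13, 12) = 13
L (Player 1): max(9, 19, 0) = 19
J (Player 2): min(13, 19, 12) = 12
Root (Player 1): max(8, 14, 12) = 14
Player 1 picks the child with the highest value: F (value 14).

F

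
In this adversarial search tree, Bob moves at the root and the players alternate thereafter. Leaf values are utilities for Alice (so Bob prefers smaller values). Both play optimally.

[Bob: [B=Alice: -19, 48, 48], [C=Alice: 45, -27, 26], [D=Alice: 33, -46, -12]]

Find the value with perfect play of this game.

B (Alice): max(-19, 48, 48) = 48
C (Alice): max(45, -27, 26) = 45
D (Alice): max(33, -46, -12) = 33
Root (Bob): min(48, 45, 33) = 33

33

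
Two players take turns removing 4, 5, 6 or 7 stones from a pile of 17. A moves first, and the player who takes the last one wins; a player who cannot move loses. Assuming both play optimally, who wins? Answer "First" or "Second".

Positions where the player to move wins (W) vs loses (L):
i:   0  1  2  3  4  5  6  7  8  9 10 11 12 13 14 15 16 17
     L  L  L  L  W  W  W  W  W  W  W  L  L  L  L  W  W  W
Position 17 is W, so the first player wins.

First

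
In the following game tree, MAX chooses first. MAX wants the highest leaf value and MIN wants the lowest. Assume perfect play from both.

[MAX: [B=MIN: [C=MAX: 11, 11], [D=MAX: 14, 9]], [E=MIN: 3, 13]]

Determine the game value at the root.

C (MAX): max(11, 11) = 11
D (MAX): max(14, 9) = 14
B (MIN): min(11, 14) = 11
E (MIN): min(3, 13) = 3
Root (MAX): max(11, 3) = 11

11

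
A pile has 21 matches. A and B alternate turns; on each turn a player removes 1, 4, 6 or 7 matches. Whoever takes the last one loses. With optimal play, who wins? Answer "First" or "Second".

First

Compute winning (W) and losing (L) positions by backward induction:
i:   0  1  2  3  4  5  6  7  8  9 10 11 12 13 14 15 16 17 18 19 20 21
     W  L  W  L  W  W  L  W  W  W  W  L  W  W  L  W  L  W  W  L  W  W
Position 21 is W, so the first player wins.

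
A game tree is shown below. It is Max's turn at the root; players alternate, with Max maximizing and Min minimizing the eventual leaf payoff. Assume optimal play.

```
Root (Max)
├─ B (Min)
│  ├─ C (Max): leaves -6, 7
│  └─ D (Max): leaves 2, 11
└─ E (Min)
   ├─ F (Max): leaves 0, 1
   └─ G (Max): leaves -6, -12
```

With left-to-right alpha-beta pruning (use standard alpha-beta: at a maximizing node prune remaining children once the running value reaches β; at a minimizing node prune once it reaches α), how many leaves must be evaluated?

6

C [α=-∞,β=+∞]: v=7
D [α=-∞,β=7]: v=11
B [α=-∞,β=+∞]: v=7
F [α=7,β=+∞]: v=1
E [α=7,β=+∞]: v=1 after child 1 ≤ α → α-cutoff, skip 1
Root [α=-∞,β=+∞]: v=7
Leaves evaluated: 6 of 8.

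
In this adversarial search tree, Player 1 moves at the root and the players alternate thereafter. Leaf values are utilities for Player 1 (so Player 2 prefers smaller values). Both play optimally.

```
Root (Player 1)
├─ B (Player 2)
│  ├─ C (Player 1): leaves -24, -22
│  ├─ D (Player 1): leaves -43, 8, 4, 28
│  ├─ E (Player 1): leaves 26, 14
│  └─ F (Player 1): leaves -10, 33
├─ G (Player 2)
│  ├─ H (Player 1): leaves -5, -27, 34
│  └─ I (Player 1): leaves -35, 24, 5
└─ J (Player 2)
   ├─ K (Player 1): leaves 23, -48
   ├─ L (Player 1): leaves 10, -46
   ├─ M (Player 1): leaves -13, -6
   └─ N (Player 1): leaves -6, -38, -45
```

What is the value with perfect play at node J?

-6

K: max(23, -48) = 23
L: max(10, -46) = 10
M: max(-13, -6) = -6
N: max(-6, -38, -45) = -6
J: min(23, 10, -6, -6) = -6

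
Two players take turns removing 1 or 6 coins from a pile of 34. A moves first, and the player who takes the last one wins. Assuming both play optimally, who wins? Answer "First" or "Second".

Mark each pile size as W (mover wins) or L (mover loses):
i:   0  1  2  3  4  5  6  7  8  9 10 11 12 13 14 15 16 17 18 19 20 21 22 23 24 25 26 27 28 29 30 31 32 33 34
     L  W  L  W  L  W  W  L  W  L  W  L  W  W  L  W  L  W  L  W  W  L  W  L  W  L  W  W  L  W  L  W  L  W  W
Position 34 is W, so the first player wins.

First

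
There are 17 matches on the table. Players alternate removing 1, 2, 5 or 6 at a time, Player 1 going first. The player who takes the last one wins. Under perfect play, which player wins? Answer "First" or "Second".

Positions where the player to move wins (W) vs loses (L):
i:   0  1  2  3  4  5  6  7  8  9 10 11 12 13 14 15 16 17
     L  W  W  L  W  W  W  L  W  W  L  W  W  W  L  W  W  L
Position 17 is L, so the second player wins.

Second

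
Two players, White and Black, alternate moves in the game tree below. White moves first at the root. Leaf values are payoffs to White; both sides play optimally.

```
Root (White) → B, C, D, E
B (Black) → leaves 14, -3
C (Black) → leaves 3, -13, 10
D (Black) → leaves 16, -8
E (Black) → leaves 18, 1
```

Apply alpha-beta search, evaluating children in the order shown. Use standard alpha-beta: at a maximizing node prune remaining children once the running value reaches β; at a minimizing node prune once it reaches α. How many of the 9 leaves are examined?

B [α=-∞,β=+∞]: v=-3
C [α=-3,β=+∞]: v=-13 after child 2 ≤ α → α-cutoff, skip 1
D [α=-3,β=+∞]: v=-8
E [α=-3,β=+∞]: v=1
Root [α=-∞,β=+∞]: v=1
Leaves evaluated: 8 of 9.

8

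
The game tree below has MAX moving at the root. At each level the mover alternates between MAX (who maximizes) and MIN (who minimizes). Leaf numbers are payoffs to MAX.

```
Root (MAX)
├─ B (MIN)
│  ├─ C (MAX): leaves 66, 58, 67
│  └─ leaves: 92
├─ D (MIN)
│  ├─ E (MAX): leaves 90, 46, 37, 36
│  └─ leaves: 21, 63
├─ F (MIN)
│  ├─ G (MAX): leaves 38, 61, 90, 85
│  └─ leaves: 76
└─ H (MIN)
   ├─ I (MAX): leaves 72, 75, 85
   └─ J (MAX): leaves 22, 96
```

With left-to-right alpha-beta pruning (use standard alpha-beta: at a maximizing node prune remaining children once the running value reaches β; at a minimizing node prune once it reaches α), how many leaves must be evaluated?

19

C [α=-∞,β=+∞]: v=67
B [α=-∞,β=+∞]: v=67
E [α=67,β=+∞]: v=90
D [α=67,β=+∞]: v=21 after child 2 ≤ α → α-cutoff, skip 1
G [α=67,β=+∞]: v=90
F [α=67,β=+∞]: v=76
I [α=76,β=+∞]: v=85
J [α=76,β=85]: v=96
H [α=76,β=+∞]: v=85
Root [α=-∞,β=+∞]: v=85
Leaves evaluated: 19 of 20.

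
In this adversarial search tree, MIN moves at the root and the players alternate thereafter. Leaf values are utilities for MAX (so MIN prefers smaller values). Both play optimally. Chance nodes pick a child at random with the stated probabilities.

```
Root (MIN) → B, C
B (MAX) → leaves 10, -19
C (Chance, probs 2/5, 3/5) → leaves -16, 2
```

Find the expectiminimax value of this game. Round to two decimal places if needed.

-5.2

B (MAX): max(10, -19) = 10
C (Chance): 2/5·-16 + 3/5·2 = -5.2
Root (MIN): min(10, -5.2) = -5.2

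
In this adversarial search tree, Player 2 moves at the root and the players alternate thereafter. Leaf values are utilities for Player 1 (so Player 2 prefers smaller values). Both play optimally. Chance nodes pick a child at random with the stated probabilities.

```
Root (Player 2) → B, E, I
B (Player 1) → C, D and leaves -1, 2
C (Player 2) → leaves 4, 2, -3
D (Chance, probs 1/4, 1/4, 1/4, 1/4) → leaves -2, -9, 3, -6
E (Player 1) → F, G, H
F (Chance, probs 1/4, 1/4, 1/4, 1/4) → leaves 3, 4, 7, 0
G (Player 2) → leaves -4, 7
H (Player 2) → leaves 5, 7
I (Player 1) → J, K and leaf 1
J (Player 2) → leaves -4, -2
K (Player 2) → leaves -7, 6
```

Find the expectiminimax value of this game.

1

C (Player 2): min(4, 2, -3) = -3
D (Chance): 1/4·-2 + 1/4·-9 + 1/4·3 + 1/4·-6 = -3.5
B (Player 1): max(-3, -3.5, -1, 2) = 2
F (Chance): 1/4·3 + 1/4·4 + 1/4·7 + 1/4·0 = 3.5
G (Player 2): min(-4, 7) = -4
H (Player 2): min(5, 7) = 5
E (Player 1): max(3.5, -4, 5) = 5
J (Player 2): min(-4, -2) = -4
K (Player 2): min(-7, 6) = -7
I (Player 1): max(-4, -7, 1) = 1
Root (Player 2): min(2, 5, 1) = 1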